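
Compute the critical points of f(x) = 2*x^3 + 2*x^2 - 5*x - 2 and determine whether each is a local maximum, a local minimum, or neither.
f'(x) = 6*x^2 + 4*x - 5

Solve f'(x) = 0:
  6*x^2 + 4*x - 5 = 0 has no rational roots; quadratic formula: x = (-4 ± √136)/12.
  ⇒ x = -sqrt(34)/6 - 1/3 ≈ -1.3052, -1/3 + sqrt(34)/6 ≈ 0.6385

f''(x) = 12*x + 4
Second-derivative test at each critical point:
  f''(-1.3052) = -11.6619 < 0 → local maximum
  f''(0.6385) = 11.6619 > 0 → local minimum

Critical points: x = -sqrt(34)/6 - 1/3 ≈ -1.3052 (local maximum); x = -1/3 + sqrt(34)/6 ≈ 0.6385 (local minimum)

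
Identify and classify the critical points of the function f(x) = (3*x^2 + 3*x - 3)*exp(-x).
f'(x) = 3*(-x^2 + x + 2)*exp(-x)

Solve f'(x) = 0:
  f'(x) = (-3*x^2 + 3*x + 6)·exp(-x) and exp(-x) > 0 for every x, so f'(x) = 0 ⇔ -3*x^2 + 3*x + 6 = 0.
  Factor: -3*x^2 + 3*x + 6 = -3*(x - 2)*(x + 1) = 0.
  ⇒ x = -1, 2

f''(x) = 3*(x^2 - 3*x - 1)*exp(-x)
Second-derivative test at each critical point:
  f''(-1) = 24.4645 > 0 → local minimum
  f''(2) = -1.2180 < 0 → local maximum

Critical points: x = -1 (local minimum); x = 2 (local maximum)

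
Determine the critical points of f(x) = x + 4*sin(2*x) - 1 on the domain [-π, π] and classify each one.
f'(x) = 8*cos(2*x) + 1

Solve f'(x) = 0 on [-π, π]:
  f'(x) = 0 ⇔ cos(2*x) = -1/8, i.e. 2*x = ±arccos(-1/8) + 2nπ; keep the solutions lying in [-π, π].
  ⇒ x = -pi + acos(-1/8)/2 ≈ -2.2935, -acos(-1/8)/2 ≈ -0.8481, acos(-1/8)/2 ≈ 0.8481, pi - acos(-1/8)/2 ≈ 2.2935

f''(x) = -16*sin(2*x)
Second-derivative test at each critical point:
  f''(-2.2935) = -15.8745 < 0 → local maximum
  f''(-0.8481) = 15.8745 > 0 → local minimum
  f''(0.8481) = -15.8745 < 0 → local maximum
  f''(2.2935) = 15.8745 > 0 → local minimum

Critical points: x = -pi + acos(-1/8)/2 ≈ -2.2935 (local maximum); x = -acos(-1/8)/2 ≈ -0.8481 (local minimum); x = acos(-1/8)/2 ≈ 0.8481 (local maximum); x = pi - acos(-1/8)/2 ≈ 2.2935 (local minimum)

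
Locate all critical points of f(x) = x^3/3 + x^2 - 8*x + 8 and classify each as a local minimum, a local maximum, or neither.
f'(x) = x^2 + 2*x - 8

Solve f'(x) = 0:
  Factor: x^2 + 2*x - 8 = (x - 2)*(x + 4) = 0.
  ⇒ x = -4, 2

f''(x) = 2*x + 2
Second-derivative test at each critical point:
  f''(-4) = -6 < 0 → local maximum
  f''(2) = 6 > 0 → local minimum

Critical points: x = -4 (local maximum); x = 2 (local minimum)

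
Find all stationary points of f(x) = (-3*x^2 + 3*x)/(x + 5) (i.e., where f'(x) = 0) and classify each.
f'(x) = 3*(-x^2 - 10*x + 5)/(x^2 + 10*x + 25)

Solve f'(x) = 0:
  f'(x) = -3*(x^2 + 10*x - 5)/(x + 5)^2; the denominator is positive wherever f is defined, so f'(x) = 0 ⇔ -3*x^2 - 30*x + 15 = 0.
  Factor: -3*x^2 - 30*x + 15 = -3*(x^2 + 10*x - 5); x^2 + 10*x - 5 = 0 has no rational roots; quadratic formula: x = (-10 ± √120)/2.
  ⇒ x = -sqrt(30) - 5 ≈ -10.4772, -5 + sqrt(30) ≈ 0.4772

f''(x) = -180/(x^3 + 15*x^2 + 75*x + 125)
Second-derivative test at each critical point:
  f''(-10.4772) = 1.0954 > 0 → local minimum
  f''(0.4772) = -1.0954 < 0 → local maximum

Critical points: x = -sqrt(30) - 5 ≈ -10.4772 (local minimum); x = -5 + sqrt(30) ≈ 0.4772 (local maximum)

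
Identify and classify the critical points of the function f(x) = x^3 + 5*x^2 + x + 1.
f'(x) = 3*x^2 + 10*x + 1

Solve f'(x) = 0:
  3*x^2 + 10*x + 1 = 0 has no rational roots; quadratic formula: x = (-10 ± √88)/6.
  ⇒ x = -5/3 - sqrt(22)/3 ≈ -3.2301, -5/3 + sqrt(22)/3 ≈ -0.1032

f''(x) = 6*x + 10
Second-derivative test at each critical point:
  f''(-3.2301) = -9.3808 < 0 → local maximum
  f''(-0.1032) = 9.3808 > 0 → local minimum

Critical points: x = -5/3 - sqrt(22)/3 ≈ -3.2301 (local maximum); x = -5/3 + sqrt(22)/3 ≈ -0.1032 (local minimum)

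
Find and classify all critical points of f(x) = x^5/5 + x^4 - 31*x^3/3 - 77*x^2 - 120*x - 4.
f'(x) = x^4 + 4*x^3 - 31*x^2 - 154*x - 120

Solve f'(x) = 0:
  Factor: x^4 + 4*x^3 - 31*x^2 - 154*x - 120 = (x - 6)*(x + 1)*(x + 4)*(x + 5) = 0.
  ⇒ x = -5, -4, -1, 6

f''(x) = 4*x^3 + 12*x^2 - 62*x - 154
Second-derivative test at each critical point:
  f''(-5) = -44 < 0 → local maximum
  f''(-4) = 30 > 0 → local minimum
  f''(-1) = -84 < 0 → local maximum
  f''(6) = 770 > 0 → local minimum

Critical points: x = -5 (local maximum); x = -4 (local minimum); x = -1 (local maximum); x = 6 (local minimum)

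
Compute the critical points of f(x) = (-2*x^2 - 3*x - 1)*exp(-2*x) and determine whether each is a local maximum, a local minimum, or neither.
f'(x) = (4*x^2 + 2*x - 1)*exp(-2*x)

Solve f'(x) = 0:
  f'(x) = (4*x^2 + 2*x - 1)·exp(-2*x) and exp(-2*x) > 0 for every x, so f'(x) = 0 ⇔ 4*x^2 + 2*x - 1 = 0.
  4*x^2 + 2*x - 1 = 0 has no rational roots; quadratic formula: x = (-2 ± √20)/8.
  ⇒ x = -sqrt(5)/4 - 1/4 ≈ -0.8090, -1/4 + sqrt(5)/4 ≈ 0.3090

f''(x) = 4*(-2*x^2 + x + 1)*exp(-2*x)
Second-derivative test at each critical point:
  f''(-0.8090) = -22.5537 < 0 → local maximum
  f''(0.3090) = 2.4105 > 0 → local minimum

Critical points: x = -sqrt(5)/4 - 1/4 ≈ -0.8090 (local maximum); x = -1/4 + sqrt(5)/4 ≈ 0.3090 (local minimum)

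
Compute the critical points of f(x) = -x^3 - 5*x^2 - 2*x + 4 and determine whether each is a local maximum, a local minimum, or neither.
f'(x) = -3*x^2 - 10*x - 2

Solve f'(x) = 0:
  3*x^2 + 10*x + 2 = 0 has no rational roots; quadratic formula: x = (-10 ± √76)/6.
  ⇒ x = -5/3 - sqrt(19)/3 ≈ -3.1196, -5/3 + sqrt(19)/3 ≈ -0.2137

f''(x) = -6*x - 10
Second-derivative test at each critical point:
  f''(-3.1196) = 8.7178 > 0 → local minimum
  f''(-0.2137) = -8.7178 < 0 → local maximum

Critical points: x = -5/3 - sqrt(19)/3 ≈ -3.1196 (local minimum); x = -5/3 + sqrt(19)/3 ≈ -0.2137 (local maximum)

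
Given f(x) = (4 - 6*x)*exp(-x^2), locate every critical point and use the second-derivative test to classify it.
f'(x) = 2*(2*x*(3*x - 2) - 3)*exp(-x^2)

Solve f'(x) = 0:
  f'(x) = (12*x^2 - 8*x - 6)·exp(-x^2) and exp(-x^2) > 0 for every x, so f'(x) = 0 ⇔ 12*x^2 - 8*x - 6 = 0.
  Factor: 12*x^2 - 8*x - 6 = 2*(6*x^2 - 4*x - 3); 6*x^2 - 4*x - 3 = 0 has no rational roots; quadratic formula: x = (4 ± √88)/12.
  ⇒ x = 1/3 - sqrt(22)/6 ≈ -0.4484, 1/3 + sqrt(22)/6 ≈ 1.1151

f''(x) = 4*(2*x^2*(2 - 3*x) + 9*x - 2)*exp(-x^2)
Second-derivative test at each critical point:
  f''(-0.4484) = -15.3444 < 0 → local maximum
  f''(1.1151) = 5.4110 > 0 → local minimum

Critical points: x = 1/3 - sqrt(22)/6 ≈ -0.4484 (local maximum); x = 1/3 + sqrt(22)/6 ≈ 1.1151 (local minimum)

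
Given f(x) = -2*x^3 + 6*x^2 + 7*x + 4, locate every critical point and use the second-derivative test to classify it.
f'(x) = -6*x^2 + 12*x + 7

Solve f'(x) = 0:
  6*x^2 - 12*x - 7 = 0 has no rational roots; quadratic formula: x = (12 ± √312)/12.
  ⇒ x = 1 - sqrt(78)/6 ≈ -0.4720, 1 + sqrt(78)/6 ≈ 2.4720

f''(x) = 12 - 12*x
Second-derivative test at each critical point:
  f''(-0.4720) = 17.6635 > 0 → local minimum
  f''(2.4720) = -17.6635 < 0 → local maximum

Critical points: x = 1 - sqrt(78)/6 ≈ -0.4720 (local minimum); x = 1 + sqrt(78)/6 ≈ 2.4720 (local maximum)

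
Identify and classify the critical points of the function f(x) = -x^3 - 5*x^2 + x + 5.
f'(x) = -3*x^2 - 10*x + 1

Solve f'(x) = 0:
  3*x^2 + 10*x - 1 = 0 has no rational roots; quadratic formula: x = (-10 ± √112)/6.
  ⇒ x = -2*sqrt(7)/3 - 5/3 ≈ -3.4305, -5/3 + 2*sqrt(7)/3 ≈ 0.0972

f''(x) = -6*x - 10
Second-derivative test at each critical point:
  f''(-3.4305) = 10.5830 > 0 → local minimum
  f''(0.0972) = -10.5830 < 0 → local maximum

Critical points: x = -2*sqrt(7)/3 - 5/3 ≈ -3.4305 (local minimum); x = -5/3 + 2*sqrt(7)/3 ≈ 0.0972 (local maximum)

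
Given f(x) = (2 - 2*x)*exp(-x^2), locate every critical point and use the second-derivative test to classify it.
f'(x) = 2*(2*x*(x - 1) - 1)*exp(-x^2)

Solve f'(x) = 0:
  f'(x) = (4*x^2 - 4*x - 2)·exp(-x^2) and exp(-x^2) > 0 for every x, so f'(x) = 0 ⇔ 4*x^2 - 4*x - 2 = 0.
  Factor: 4*x^2 - 4*x - 2 = 2*(2*x^2 - 2*x - 1); 2*x^2 - 2*x - 1 = 0 has no rational roots; quadratic formula: x = (2 ± √12)/4.
  ⇒ x = 1/2 - sqrt(3)/2 ≈ -0.3660, 1/2 + sqrt(3)/2 ≈ 1.3660

f''(x) = 4*(2*x^2*(1 - x) + 3*x - 1)*exp(-x^2)
Second-derivative test at each critical point:
  f''(-0.3660) = -6.0595 < 0 → local maximum
  f''(1.3660) = 1.0721 > 0 → local minimum

Critical points: x = 1/2 - sqrt(3)/2 ≈ -0.3660 (local maximum); x = 1/2 + sqrt(3)/2 ≈ 1.3660 (local minimum)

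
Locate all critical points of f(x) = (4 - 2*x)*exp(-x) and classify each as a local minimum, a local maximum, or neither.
f'(x) = 2*(x - 3)*exp(-x)

Solve f'(x) = 0:
  f'(x) = (2*x - 6)·exp(-x) and exp(-x) > 0 for every x, so f'(x) = 0 ⇔ 2*x - 6 = 0.
  Factor: 2*x - 6 = 2*(x - 3) = 0.
  ⇒ x = 3

f''(x) = 2*(4 - x)*exp(-x)
Second-derivative test at each critical point:
  f''(3) = 0.0996 > 0 → local minimum

Critical points: x = 3 (local minimum)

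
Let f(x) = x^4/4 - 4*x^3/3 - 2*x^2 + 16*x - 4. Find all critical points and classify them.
f'(x) = x^3 - 4*x^2 - 4*x + 16

Solve f'(x) = 0:
  Factor: x^3 - 4*x^2 - 4*x + 16 = (x - 4)*(x - 2)*(x + 2) = 0.
  ⇒ x = -2, 2, 4

f''(x) = 3*x^2 - 8*x - 4
Second-derivative test at each critical point:
  f''(-2) = 24 > 0 → local minimum
  f''(2) = -8 < 0 → local maximum
  f''(4) = 12 > 0 → local minimum

Critical points: x = -2 (local minimum); x = 2 (local maximum); x = 4 (local minimum)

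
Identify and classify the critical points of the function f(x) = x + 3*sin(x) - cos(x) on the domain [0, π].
f'(x) = sin(x) + 3*cos(x) + 1

Solve f'(x) = 0 on [0, π]:
  f'(x) = 0 ⇔ sin(x) + 3*cos(x) = -1. Write the left side as R·cos(x + φ) with R = √(3² + (-1)²) = sqrt(10), cos φ = 3*sqrt(10)/10, sin φ = -sqrt(10)/10; then cos(x + φ) = -sqrt(10)/10. Solve for x and keep the solutions lying in [0, π].
  ⇒ x = pi - atan(4/3) ≈ 2.2143

f''(x) = -3*sin(x) + cos(x)
Second-derivative test at each critical point:
  f''(2.2143) = -3 < 0 → local maximum

Critical points: x = pi - atan(4/3) ≈ 2.2143 (local maximum)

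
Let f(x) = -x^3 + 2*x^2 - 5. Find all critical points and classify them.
f'(x) = x*(4 - 3*x)

Solve f'(x) = 0:
  Factor: -3*x^2 + 4*x = -x*(3*x - 4) = 0.
  ⇒ x = 0, 4/3

f''(x) = 4 - 6*x
Second-derivative test at each critical point:
  f''(0) = 4 > 0 → local minimum
  f''(4/3) = -4 < 0 → local maximum

Critical points: x = 0 (local minimum); x = 4/3 (local maximum)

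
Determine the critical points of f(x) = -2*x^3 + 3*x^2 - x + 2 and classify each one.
f'(x) = -6*x^2 + 6*x - 1

Solve f'(x) = 0:
  6*x^2 - 6*x + 1 = 0 has no rational roots; quadratic formula: x = (6 ± √12)/12.
  ⇒ x = 1/2 - sqrt(3)/6 ≈ 0.2113, sqrt(3)/6 + 1/2 ≈ 0.7887

f''(x) = 6 - 12*x
Second-derivative test at each critical point:
  f''(0.2113) = 3.4641 > 0 → local minimum
  f''(0.7887) = -3.4641 < 0 → local maximum

Critical points: x = 1/2 - sqrt(3)/6 ≈ 0.2113 (local minimum); x = sqrt(3)/6 + 1/2 ≈ 0.7887 (local maximum)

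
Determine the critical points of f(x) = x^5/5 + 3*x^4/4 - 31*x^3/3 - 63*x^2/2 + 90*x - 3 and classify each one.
f'(x) = x^4 + 3*x^3 - 31*x^2 - 63*x + 90

Solve f'(x) = 0:
  Factor: x^4 + 3*x^3 - 31*x^2 - 63*x + 90 = (x - 5)*(x - 1)*(x + 3)*(x + 6) = 0.
  ⇒ x = -6, -3, 1, 5

f''(x) = 4*x^3 + 9*x^2 - 62*x - 63
Second-derivative test at each critical point:
  f''(-6) = -231 < 0 → local maximum
  f''(-3) = 96 > 0 → local minimum
  f''(1) = -112 < 0 → local maximum
  f''(5) = 352 > 0 → local minimum

Critical points: x = -6 (local maximum); x = -3 (local minimum); x = 1 (local maximum); x = 5 (local minimum)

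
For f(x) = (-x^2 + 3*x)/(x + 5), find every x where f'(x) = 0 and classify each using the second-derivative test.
f'(x) = (-x^2 - 10*x + 15)/(x^2 + 10*x + 25)

Solve f'(x) = 0:
  f'(x) = -(x^2 + 10*x - 15)/(x + 5)^2; the denominator is positive wherever f is defined, so f'(x) = 0 ⇔ -x^2 - 10*x + 15 = 0.
  x^2 + 10*x - 15 = 0 has no rational roots; quadratic formula: x = (-10 ± √160)/2.
  ⇒ x = -2*sqrt(10) - 5 ≈ -11.3246, -5 + 2*sqrt(10) ≈ 1.3246

f''(x) = -80/(x^3 + 15*x^2 + 75*x + 125)
Second-derivative test at each critical point:
  f''(-11.3246) = 0.3162 > 0 → local minimum
  f''(1.3246) = -0.3162 < 0 → local maximum

Critical points: x = -2*sqrt(10) - 5 ≈ -11.3246 (local minimum); x = -5 + 2*sqrt(10) ≈ 1.3246 (local maximum)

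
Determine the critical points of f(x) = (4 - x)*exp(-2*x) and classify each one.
f'(x) = (2*x - 9)*exp(-2*x)

Solve f'(x) = 0:
  f'(x) = (2*x - 9)·exp(-2*x) and exp(-2*x) > 0 for every x, so f'(x) = 0 ⇔ 2*x - 9 = 0.
  2*x - 9 = 0.
  ⇒ x = 9/2

f''(x) = 4*(5 - x)*exp(-2*x)
Second-derivative test at each critical point:
  f''(9/2) = 2.468e-04 > 0 → local minimum

Critical points: x = 9/2 (local minimum)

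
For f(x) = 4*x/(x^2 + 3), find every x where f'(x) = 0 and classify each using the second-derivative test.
f'(x) = 4*(3 - x^2)/(x^4 + 6*x^2 + 9)

Solve f'(x) = 0:
  f'(x) = -4*(x^2 - 3)/(x^2 + 3)^2; the denominator is positive wherever f is defined, so f'(x) = 0 ⇔ 12 - 4*x^2 = 0.
  Factor: 12 - 4*x^2 = -4*(x^2 - 3); x^2 - 3 = 0 has no rational roots; quadratic formula: x = (0 ± √12)/2.
  ⇒ x = -sqrt(3) ≈ -1.7321, sqrt(3) ≈ 1.7321

f''(x) = 8*x*(x^2 - 9)/(x^2 + 3)^3
Second-derivative test at each critical point:
  f''(-1.7321) = 0.3849 > 0 → local minimum
  f''(1.7321) = -0.3849 < 0 → local maximum

Critical points: x = -sqrt(3) ≈ -1.7321 (local minimum); x = sqrt(3) ≈ 1.7321 (local maximum)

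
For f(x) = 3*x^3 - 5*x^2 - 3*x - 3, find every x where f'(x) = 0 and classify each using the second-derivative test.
f'(x) = 9*x^2 - 10*x - 3

Solve f'(x) = 0:
  9*x^2 - 10*x - 3 = 0 has no rational roots; quadratic formula: x = (10 ± √208)/18.
  ⇒ x = 5/9 - 2*sqrt(13)/9 ≈ -0.2457, 5/9 + 2*sqrt(13)/9 ≈ 1.3568

f''(x) = 18*x - 10
Second-derivative test at each critical point:
  f''(-0.2457) = -14.4222 < 0 → local maximum
  f''(1.3568) = 14.4222 > 0 → local minimum

Critical points: x = 5/9 - 2*sqrt(13)/9 ≈ -0.2457 (local maximum); x = 5/9 + 2*sqrt(13)/9 ≈ 1.3568 (local minimum)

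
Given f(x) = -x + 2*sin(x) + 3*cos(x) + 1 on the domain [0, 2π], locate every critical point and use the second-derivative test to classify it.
f'(x) = -3*sin(x) + 2*cos(x) - 1

Solve f'(x) = 0 on [0, 2π]:
  f'(x) = 0 ⇔ -3*sin(x) + 2*cos(x) = 1. Write the left side as R·cos(x + φ) with R = √(2² + 3²) = sqrt(13), cos φ = 2*sqrt(13)/13, sin φ = 3*sqrt(13)/13; then cos(x + φ) = sqrt(13)/13. Solve for x and keep the solutions lying in [0, 2π].
  ⇒ x = atan((-3 + 4*sqrt(3))/(2 + 6*sqrt(3))) ≈ 0.3070, atan((-4*sqrt(3) - 3)/(2 - 6*sqrt(3))) + pi ≈ 4.0106

f''(x) = -2*sin(x) - 3*cos(x)
Second-derivative test at each critical point:
  f''(0.3070) = -3.4641 < 0 → local maximum
  f''(4.0106) = 3.4641 > 0 → local minimum

Critical points: x = atan((-3 + 4*sqrt(3))/(2 + 6*sqrt(3))) ≈ 0.3070 (local maximum); x = atan((-4*sqrt(3) - 3)/(2 - 6*sqrt(3))) + pi ≈ 4.0106 (local minimum)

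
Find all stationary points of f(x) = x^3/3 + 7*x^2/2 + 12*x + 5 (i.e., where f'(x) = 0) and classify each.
f'(x) = x^2 + 7*x + 12

Solve f'(x) = 0:
  Factor: x^2 + 7*x + 12 = (x + 3)*(x + 4) = 0.
  ⇒ x = -4, -3

f''(x) = 2*x + 7
Second-derivative test at each critical point:
  f''(-4) = -1 < 0 → local maximum
  f''(-3) = 1 > 0 → local minimum

Critical points: x = -4 (local maximum); x = -3 (local minimum)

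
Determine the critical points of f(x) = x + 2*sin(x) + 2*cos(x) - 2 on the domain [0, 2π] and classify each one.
f'(x) = 2*sqrt(2)*cos(x + pi/4) + 1

Solve f'(x) = 0 on [0, 2π]:
  f'(x) = 0 ⇔ -2*sin(x) + 2*cos(x) = -1. Write the left side as R·cos(x + φ) with R = √(2² + 2²) = 2*sqrt(2), cos φ = sqrt(2)/2, sin φ = sqrt(2)/2; then cos(x + φ) = -sqrt(2)/4. Solve for x and keep the solutions lying in [0, 2π].
  ⇒ x = atan((1 + sqrt(7))/(-1 + sqrt(7))) ≈ 1.1468, atan((1 - sqrt(7))/(-sqrt(7) - 1)) + pi ≈ 3.5656

f''(x) = -2*sqrt(2)*sin(x + pi/4)
Second-derivative test at each critical point:
  f''(1.1468) = -2.6458 < 0 → local maximum
  f''(3.5656) = 2.6458 > 0 → local minimum

Critical points: x = atan((1 + sqrt(7))/(-1 + sqrt(7))) ≈ 1.1468 (local maximum); x = atan((1 - sqrt(7))/(-sqrt(7) - 1)) + pi ≈ 3.5656 (local minimum)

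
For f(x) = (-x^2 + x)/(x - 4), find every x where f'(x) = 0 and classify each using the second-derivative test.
f'(x) = (-x^2 + 8*x - 4)/(x^2 - 8*x + 16)

Solve f'(x) = 0:
  f'(x) = -(x^2 - 8*x + 4)/(x - 4)^2; the denominator is positive wherever f is defined, so f'(x) = 0 ⇔ -x^2 + 8*x - 4 = 0.
  x^2 - 8*x + 4 = 0 has no rational roots; quadratic formula: x = (8 ± √48)/2.
  ⇒ x = 4 - 2*sqrt(3) ≈ 0.5359, 2*sqrt(3) + 4 ≈ 7.4641

f''(x) = -24/(x^3 - 12*x^2 + 48*x - 64)
Second-derivative test at each critical point:
  f''(0.5359) = 0.5774 > 0 → local minimum
  f''(7.4641) = -0.5774 < 0 → local maximum

Critical points: x = 4 - 2*sqrt(3) ≈ 0.5359 (local minimum); x = 2*sqrt(3) + 4 ≈ 7.4641 (local maximum)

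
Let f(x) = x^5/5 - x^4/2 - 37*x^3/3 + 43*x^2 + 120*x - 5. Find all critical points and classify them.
f'(x) = x^4 - 2*x^3 - 37*x^2 + 86*x + 120

Solve f'(x) = 0:
  Factor: x^4 - 2*x^3 - 37*x^2 + 86*x + 120 = (x - 5)*(x - 4)*(x + 1)*(x + 6) = 0.
  ⇒ x = -6, -1, 4, 5

f''(x) = 4*x^3 - 6*x^2 - 74*x + 86
Second-derivative test at each critical point:
  f''(-6) = -550 < 0 → local maximum
  f''(-1) = 150 > 0 → local minimum
  f''(4) = -50 < 0 → local maximum
  f''(5) = 66 > 0 → local minimum

Critical points: x = -6 (local maximum); x = -1 (local minimum); x = 4 (local maximum); x = 5 (local minimum)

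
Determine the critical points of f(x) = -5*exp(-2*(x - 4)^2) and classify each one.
f'(x) = 20*(x - 4)*exp(-2*(x - 4)^2)

Solve f'(x) = 0:
  f'(x) = (20*x - 80)·exp(-2*(x - 4)^2) and exp(-2*(x - 4)^2) > 0 for every x, so f'(x) = 0 ⇔ 20*x - 80 = 0.
  Factor: 20*x - 80 = 20*(x - 4) = 0.
  ⇒ x = 4

f''(x) = 20*(1 - 4*(x - 4)^2)*exp(-2*(x - 4)^2)
Second-derivative test at each critical point:
  f''(4) = 20 > 0 → local minimum

Critical points: x = 4 (local minimum)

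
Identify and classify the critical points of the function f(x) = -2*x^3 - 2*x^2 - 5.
f'(x) = 2*x*(-3*x - 2)

Solve f'(x) = 0:
  Factor: -6*x^2 - 4*x = -2*x*(3*x + 2) = 0.
  ⇒ x = -2/3, 0

f''(x) = -12*x - 4
Second-derivative test at each critical point:
  f''(-2/3) = 4 > 0 → local minimum
  f''(0) = -4 < 0 → local maximum

Critical points: x = -2/3 (local minimum); x = 0 (local maximum)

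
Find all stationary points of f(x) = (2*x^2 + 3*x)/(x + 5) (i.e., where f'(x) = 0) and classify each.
f'(x) = (2*x^2 + 20*x + 15)/(x^2 + 10*x + 25)

Solve f'(x) = 0:
  f'(x) = (2*x^2 + 20*x + 15)/(x + 5)^2; the denominator is positive wherever f is defined, so f'(x) = 0 ⇔ 2*x^2 + 20*x + 15 = 0.
  2*x^2 + 20*x + 15 = 0 has no rational roots; quadratic formula: x = (-20 ± √280)/4.
  ⇒ x = -5 - sqrt(70)/2 ≈ -9.1833, -5 + sqrt(70)/2 ≈ -0.8167

f''(x) = 70/(x^3 + 15*x^2 + 75*x + 125)
Second-derivative test at each critical point:
  f''(-9.1833) = -0.9562 < 0 → local maximum
  f''(-0.8167) = 0.9562 > 0 → local minimum

Critical points: x = -5 - sqrt(70)/2 ≈ -9.1833 (local maximum); x = -5 + sqrt(70)/2 ≈ -0.8167 (local minimum)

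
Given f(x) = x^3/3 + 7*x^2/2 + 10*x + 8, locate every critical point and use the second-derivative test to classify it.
f'(x) = x^2 + 7*x + 10

Solve f'(x) = 0:
  Factor: x^2 + 7*x + 10 = (x + 2)*(x + 5) = 0.
  ⇒ x = -5, -2

f''(x) = 2*x + 7
Second-derivative test at each critical point:
  f''(-5) = -3 < 0 → local maximum
  f''(-2) = 3 > 0 → local minimum

Critical points: x = -5 (local maximum); x = -2 (local minimum)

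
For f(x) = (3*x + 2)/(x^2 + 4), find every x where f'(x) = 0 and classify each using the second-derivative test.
f'(x) = (-3*x^2 - 4*x + 12)/(x^4 + 8*x^2 + 16)

Solve f'(x) = 0:
  f'(x) = -(3*x^2 + 4*x - 12)/(x^2 + 4)^2; the denominator is positive wherever f is defined, so f'(x) = 0 ⇔ -3*x^2 - 4*x + 12 = 0.
  3*x^2 + 4*x - 12 = 0 has no rational roots; quadratic formula: x = (-4 ± √160)/6.
  ⇒ x = -2*sqrt(10)/3 - 2/3 ≈ -2.7749, -2/3 + 2*sqrt(10)/3 ≈ 1.4415

f''(x) = 2*(4*x^2*(3*x + 2) - (9*x + 2)*(x^2 + 4))/(x^2 + 4)^3
Second-derivative test at each critical point:
  f''(-2.7749) = 0.0924 > 0 → local minimum
  f''(1.4415) = -0.3424 < 0 → local maximum

Critical points: x = -2*sqrt(10)/3 - 2/3 ≈ -2.7749 (local minimum); x = -2/3 + 2*sqrt(10)/3 ≈ 1.4415 (local maximum)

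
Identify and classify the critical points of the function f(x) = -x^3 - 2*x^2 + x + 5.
f'(x) = -3*x^2 - 4*x + 1

Solve f'(x) = 0:
  3*x^2 + 4*x - 1 = 0 has no rational roots; quadratic formula: x = (-4 ± √28)/6.
  ⇒ x = -sqrt(7)/3 - 2/3 ≈ -1.5486, -2/3 + sqrt(7)/3 ≈ 0.2153

f''(x) = -6*x - 4
Second-derivative test at each critical point:
  f''(-1.5486) = 5.2915 > 0 → local minimum
  f''(0.2153) = -5.2915 < 0 → local maximum

Critical points: x = -sqrt(7)/3 - 2/3 ≈ -1.5486 (local minimum); x = -2/3 + sqrt(7)/3 ≈ 0.2153 (local maximum)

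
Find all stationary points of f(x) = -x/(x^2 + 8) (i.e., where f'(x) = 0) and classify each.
f'(x) = (x^2 - 8)/(x^2 + 8)^2

Solve f'(x) = 0:
  f'(x) = (x^2 - 8)/(x^2 + 8)^2; the denominator is positive wherever f is defined, so f'(x) = 0 ⇔ x^2 - 8 = 0.
  x^2 - 8 = 0 has no rational roots; quadratic formula: x = (0 ± √32)/2.
  ⇒ x = -2*sqrt(2) ≈ -2.8284, 2*sqrt(2) ≈ 2.8284

f''(x) = 2*x*(24 - x^2)/(x^2 + 8)^3
Second-derivative test at each critical point:
  f''(-2.8284) = -0.0221 < 0 → local maximum
  f''(2.8284) = 0.0221 > 0 → local minimum

Critical points: x = -2*sqrt(2) ≈ -2.8284 (local maximum); x = 2*sqrt(2) ≈ 2.8284 (local minimum)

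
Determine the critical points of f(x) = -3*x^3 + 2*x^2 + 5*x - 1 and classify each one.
f'(x) = -9*x^2 + 4*x + 5

Solve f'(x) = 0:
  Factor: -9*x^2 + 4*x + 5 = -(x - 1)*(9*x + 5) = 0.
  ⇒ x = -5/9, 1

f''(x) = 4 - 18*x
Second-derivative test at each critical point:
  f''(-5/9) = 14 > 0 → local minimum
  f''(1) = -14 < 0 → local maximum

Critical points: x = -5/9 (local minimum); x = 1 (local maximum)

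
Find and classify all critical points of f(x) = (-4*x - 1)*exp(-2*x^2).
f'(x) = 4*(x*(4*x + 1) - 1)*exp(-2*x^2)

Solve f'(x) = 0:
  f'(x) = (16*x^2 + 4*x - 4)·exp(-2*x^2) and exp(-2*x^2) > 0 for every x, so f'(x) = 0 ⇔ 16*x^2 + 4*x - 4 = 0.
  Factor: 16*x^2 + 4*x - 4 = 4*(4*x^2 + x - 1); 4*x^2 + x - 1 = 0 has no rational roots; quadratic formula: x = (-1 ± √17)/8.
  ⇒ x = -sqrt(17)/8 - 1/8 ≈ -0.6404, -1/8 + sqrt(17)/8 ≈ 0.3904

f''(x) = 4*(-16*x^3 - 4*x^2 + 12*x + 1)*exp(-2*x^2)
Second-derivative test at each critical point:
  f''(-0.6404) = -7.2624 < 0 → local maximum
  f''(0.3904) = 12.1593 > 0 → local minimum

Critical points: x = -sqrt(17)/8 - 1/8 ≈ -0.6404 (local maximum); x = -1/8 + sqrt(17)/8 ≈ 0.3904 (local minimum)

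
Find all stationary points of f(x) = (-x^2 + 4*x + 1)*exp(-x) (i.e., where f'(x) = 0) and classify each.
f'(x) = (x^2 - 6*x + 3)*exp(-x)

Solve f'(x) = 0:
  f'(x) = (x^2 - 6*x + 3)·exp(-x) and exp(-x) > 0 for every x, so f'(x) = 0 ⇔ x^2 - 6*x + 3 = 0.
  x^2 - 6*x + 3 = 0 has no rational roots; quadratic formula: x = (6 ± √24)/2.
  ⇒ x = 3 - sqrt(6) ≈ 0.5505, sqrt(6) + 3 ≈ 5.4495

f''(x) = (-x^2 + 8*x - 9)*exp(-x)
Second-derivative test at each critical point:
  f''(0.5505) = -2.8250 < 0 → local maximum
  f''(5.4495) = 0.0211 > 0 → local minimum

Critical points: x = 3 - sqrt(6) ≈ 0.5505 (local maximum); x = sqrt(6) + 3 ≈ 5.4495 (local minimum)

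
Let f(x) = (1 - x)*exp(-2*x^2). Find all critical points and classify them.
f'(x) = (4*x*(x - 1) - 1)*exp(-2*x^2)

Solve f'(x) = 0:
  f'(x) = (4*x^2 - 4*x - 1)·exp(-2*x^2) and exp(-2*x^2) > 0 for every x, so f'(x) = 0 ⇔ 4*x^2 - 4*x - 1 = 0.
  4*x^2 - 4*x - 1 = 0 has no rational roots; quadratic formula: x = (4 ± √32)/8.
  ⇒ x = 1/2 - sqrt(2)/2 ≈ -0.2071, 1/2 + sqrt(2)/2 ≈ 1.2071

f''(x) = 4*(4*x^2*(1 - x) + 3*x - 1)*exp(-2*x^2)
Second-derivative test at each critical point:
  f''(-0.2071) = -5.1918 < 0 → local maximum
  f''(1.2071) = 0.3069 > 0 → local minimum

Critical points: x = 1/2 - sqrt(2)/2 ≈ -0.2071 (local maximum); x = 1/2 + sqrt(2)/2 ≈ 1.2071 (local minimum)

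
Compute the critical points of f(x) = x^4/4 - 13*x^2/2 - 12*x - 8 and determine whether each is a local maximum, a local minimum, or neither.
f'(x) = x^3 - 13*x - 12

Solve f'(x) = 0:
  Factor: x^3 - 13*x - 12 = (x - 4)*(x + 1)*(x + 3) = 0.
  ⇒ x = -3, -1, 4

f''(x) = 3*x^2 - 13
Second-derivative test at each critical point:
  f''(-3) = 14 > 0 → local minimum
  f''(-1) = -10 < 0 → local maximum
  f''(4) = 35 > 0 → local minimum

Critical points: x = -3 (local minimum); x = -1 (local maximum); x = 4 (local minimum)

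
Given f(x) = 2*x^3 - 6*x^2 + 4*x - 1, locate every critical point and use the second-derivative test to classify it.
f'(x) = 6*x^2 - 12*x + 4

Solve f'(x) = 0:
  Factor: 6*x^2 - 12*x + 4 = 2*(3*x^2 - 6*x + 2); 3*x^2 - 6*x + 2 = 0 has no rational roots; quadratic formula: x = (6 ± √12)/6.
  ⇒ x = 1 - sqrt(3)/3 ≈ 0.4226, sqrt(3)/3 + 1 ≈ 1.5774

f''(x) = 12*x - 12
Second-derivative test at each critical point:
  f''(0.4226) = -6.9282 < 0 → local maximum
  f''(1.5774) = 6.9282 > 0 → local minimum

Critical points: x = 1 - sqrt(3)/3 ≈ 0.4226 (local maximum); x = sqrt(3)/3 + 1 ≈ 1.5774 (local minimum)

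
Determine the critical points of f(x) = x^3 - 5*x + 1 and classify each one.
f'(x) = 3*x^2 - 5

Solve f'(x) = 0:
  3*x^2 - 5 = 0 has no rational roots; quadratic formula: x = (0 ± √60)/6.
  ⇒ x = -sqrt(15)/3 ≈ -1.2910, sqrt(15)/3 ≈ 1.2910

f''(x) = 6*x
Second-derivative test at each critical point:
  f''(-1.2910) = -7.7460 < 0 → local maximum
  f''(1.2910) = 7.7460 > 0 → local minimum

Critical points: x = -sqrt(15)/3 ≈ -1.2910 (local maximum); x = sqrt(15)/3 ≈ 1.2910 (local minimum)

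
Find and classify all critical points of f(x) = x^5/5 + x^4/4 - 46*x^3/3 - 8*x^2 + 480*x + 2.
f'(x) = x^4 + x^3 - 46*x^2 - 16*x + 480

Solve f'(x) = 0:
  Factor: x^4 + x^3 - 46*x^2 - 16*x + 480 = (x - 5)*(x - 4)*(x + 4)*(x + 6) = 0.
  ⇒ x = -6, -4, 4, 5

f''(x) = 4*x^3 + 3*x^2 - 92*x - 16
Second-derivative test at each critical point:
  f''(-6) = -220 < 0 → local maximum
  f''(-4) = 144 > 0 → local minimum
  f''(4) = -80 < 0 → local maximum
  f''(5) = 99 > 0 → local minimum

Critical points: x = -6 (local maximum); x = -4 (local minimum); x = 4 (local maximum); x = 5 (local minimum)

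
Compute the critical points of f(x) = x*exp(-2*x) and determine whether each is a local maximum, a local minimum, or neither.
f'(x) = (1 - 2*x)*exp(-2*x)

Solve f'(x) = 0:
  f'(x) = (1 - 2*x)·exp(-2*x) and exp(-2*x) > 0 for every x, so f'(x) = 0 ⇔ 1 - 2*x = 0.
  1 - 2*x = 0.
  ⇒ x = 1/2

f''(x) = 4*(x - 1)*exp(-2*x)
Second-derivative test at each critical point:
  f''(1/2) = -0.7358 < 0 → local maximum

Critical points: x = 1/2 (local maximum)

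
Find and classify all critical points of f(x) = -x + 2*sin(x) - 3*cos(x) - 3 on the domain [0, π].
f'(x) = 3*sin(x) + 2*cos(x) - 1

Solve f'(x) = 0 on [0, π]:
  f'(x) = 0 ⇔ 3*sin(x) + 2*cos(x) = 1. Write the left side as R·cos(x + φ) with R = √(2² + (-3)²) = sqrt(13), cos φ = 2*sqrt(13)/13, sin φ = -3*sqrt(13)/13; then cos(x + φ) = sqrt(13)/13. Solve for x and keep the solutions lying in [0, π].
  ⇒ x = atan((3 + 4*sqrt(3))/(2 - 6*sqrt(3))) + pi ≈ 2.2726

f''(x) = -2*sin(x) + 3*cos(x)
Second-derivative test at each critical point:
  f''(2.2726) = -3.4641 < 0 → local maximum

Critical points: x = atan((3 + 4*sqrt(3))/(2 - 6*sqrt(3))) + pi ≈ 2.2726 (local maximum)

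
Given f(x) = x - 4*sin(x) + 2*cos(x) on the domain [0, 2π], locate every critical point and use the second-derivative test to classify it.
f'(x) = -2*sin(x) - 4*cos(x) + 1

Solve f'(x) = 0 on [0, 2π]:
  f'(x) = 0 ⇔ -2*sin(x) - 4*cos(x) = -1. Write the left side as R·cos(x + φ) with R = √((-4)² + 2²) = 2*sqrt(5), cos φ = -2*sqrt(5)/5, sin φ = sqrt(5)/5; then cos(x + φ) = -sqrt(5)/10. Solve for x and keep the solutions lying in [0, 2π].
  ⇒ x = atan((1 + 2*sqrt(19))/(2 - sqrt(19))) + pi ≈ 1.8089, atan((1 - 2*sqrt(19))/(2 + sqrt(19))) + 2*pi ≈ 5.4015

f''(x) = 4*sin(x) - 2*cos(x)
Second-derivative test at each critical point:
  f''(1.8089) = 4.3589 > 0 → local minimum
  f''(5.4015) = -4.3589 < 0 → local maximum

Critical points: x = atan((1 + 2*sqrt(19))/(2 - sqrt(19))) + pi ≈ 1.8089 (local minimum); x = atan((1 - 2*sqrt(19))/(2 + sqrt(19))) + 2*pi ≈ 5.4015 (local maximum)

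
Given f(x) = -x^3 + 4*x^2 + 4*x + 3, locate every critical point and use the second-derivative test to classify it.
f'(x) = -3*x^2 + 8*x + 4

Solve f'(x) = 0:
  3*x^2 - 8*x - 4 = 0 has no rational roots; quadratic formula: x = (8 ± √112)/6.
  ⇒ x = 4/3 - 2*sqrt(7)/3 ≈ -0.4305, 4/3 + 2*sqrt(7)/3 ≈ 3.0972

f''(x) = 8 - 6*x
Second-derivative test at each critical point:
  f''(-0.4305) = 10.5830 > 0 → local minimum
  f''(3.0972) = -10.5830 < 0 → local maximum

Critical points: x = 4/3 - 2*sqrt(7)/3 ≈ -0.4305 (local minimum); x = 4/3 + 2*sqrt(7)/3 ≈ 3.0972 (local maximum)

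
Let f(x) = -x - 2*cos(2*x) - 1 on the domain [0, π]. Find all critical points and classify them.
f'(x) = 4*sin(2*x) - 1

Solve f'(x) = 0 on [0, π]:
  f'(x) = 0 ⇔ sin(2*x) = 1/4, i.e. 2*x = arcsin(1/4) + 2nπ or 2*x = π − arcsin(1/4) + 2nπ; keep the solutions lying in [0, π].
  ⇒ x = asin(1/4)/2 ≈ 0.1263, -asin(1/4)/2 + pi/2 ≈ 1.4445

f''(x) = 8*cos(2*x)
Second-derivative test at each critical point:
  f''(0.1263) = 7.7460 > 0 → local minimum
  f''(1.4445) = -7.7460 < 0 → local maximum

Critical points: x = asin(1/4)/2 ≈ 0.1263 (local minimum); x = -asin(1/4)/2 + pi/2 ≈ 1.4445 (local maximum)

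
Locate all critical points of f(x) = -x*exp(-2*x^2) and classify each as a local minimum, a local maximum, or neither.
f'(x) = (4*x^2 - 1)*exp(-2*x^2)

Solve f'(x) = 0:
  f'(x) = (4*x^2 - 1)·exp(-2*x^2) and exp(-2*x^2) > 0 for every x, so f'(x) = 0 ⇔ 4*x^2 - 1 = 0.
  Factor: 4*x^2 - 1 = (2*x - 1)*(2*x + 1) = 0.
  ⇒ x = -1/2, 1/2

f''(x) = (-16*x^3 + 12*x)*exp(-2*x^2)
Second-derivative test at each critical point:
  f''(-1/2) = -2.4261 < 0 → local maximum
  f''(1/2) = 2.4261 > 0 → local minimum

Critical points: x = -1/2 (local maximum); x = 1/2 (local minimum)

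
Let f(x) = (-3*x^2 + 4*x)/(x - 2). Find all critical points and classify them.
f'(x) = (-3*x^2 + 12*x - 8)/(x^2 - 4*x + 4)

Solve f'(x) = 0:
  f'(x) = -(3*x^2 - 12*x + 8)/(x - 2)^2; the denominator is positive wherever f is defined, so f'(x) = 0 ⇔ -3*x^2 + 12*x - 8 = 0.
  3*x^2 - 12*x + 8 = 0 has no rational roots; quadratic formula: x = (12 ± √48)/6.
  ⇒ x = 2 - 2*sqrt(3)/3 ≈ 0.8453, 2*sqrt(3)/3 + 2 ≈ 3.1547

f''(x) = -8/(x^3 - 6*x^2 + 12*x - 8)
Second-derivative test at each critical point:
  f''(0.8453) = 5.1962 > 0 → local minimum
  f''(3.1547) = -5.1962 < 0 → local maximum

Critical points: x = 2 - 2*sqrt(3)/3 ≈ 0.8453 (local minimum); x = 2*sqrt(3)/3 + 2 ≈ 3.1547 (local maximum)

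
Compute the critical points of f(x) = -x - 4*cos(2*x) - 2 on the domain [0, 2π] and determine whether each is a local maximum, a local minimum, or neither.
f'(x) = 8*sin(2*x) - 1

Solve f'(x) = 0 on [0, 2π]:
  f'(x) = 0 ⇔ sin(2*x) = 1/8, i.e. 2*x = arcsin(1/8) + 2nπ or 2*x = π − arcsin(1/8) + 2nπ; keep the solutions lying in [0, 2π].
  ⇒ x = asin(1/8)/2 ≈ 0.0627, -asin(1/8)/2 + pi/2 ≈ 1.5081, asin(1/8)/2 + pi ≈ 3.2043, -asin(1/8)/2 + 3*pi/2 ≈ 4.6497

f''(x) = 16*cos(2*x)
Second-derivative test at each critical point:
  f''(0.0627) = 15.8745 > 0 → local minimum
  f''(1.5081) = -15.8745 < 0 → local maximum
  f''(3.2043) = 15.8745 > 0 → local minimum
  f''(4.6497) = -15.8745 < 0 → local maximum

Critical points: x = asin(1/8)/2 ≈ 0.0627 (local minimum); x = -asin(1/8)/2 + pi/2 ≈ 1.5081 (local maximum); x = asin(1/8)/2 + pi ≈ 3.2043 (local minimum); x = -asin(1/8)/2 + 3*pi/2 ≈ 4.6497 (local maximum)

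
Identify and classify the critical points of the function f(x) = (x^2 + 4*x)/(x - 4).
f'(x) = (x^2 - 8*x - 16)/(x^2 - 8*x + 16)

Solve f'(x) = 0:
  f'(x) = (x^2 - 8*x - 16)/(x - 4)^2; the denominator is positive wherever f is defined, so f'(x) = 0 ⇔ x^2 - 8*x - 16 = 0.
  x^2 - 8*x - 16 = 0 has no rational roots; quadratic formula: x = (8 ± √128)/2.
  ⇒ x = 4 - 4*sqrt(2) ≈ -1.6569, 4 + 4*sqrt(2) ≈ 9.6569

f''(x) = 64/(x^3 - 12*x^2 + 48*x - 64)
Second-derivative test at each critical point:
  f''(-1.6569) = -0.3536 < 0 → local maximum
  f''(9.6569) = 0.3536 > 0 → local minimum

Critical points: x = 4 - 4*sqrt(2) ≈ -1.6569 (local maximum); x = 4 + 4*sqrt(2) ≈ 9.6569 (local minimum)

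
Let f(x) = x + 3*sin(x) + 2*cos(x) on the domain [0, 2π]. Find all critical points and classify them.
f'(x) = -2*sin(x) + 3*cos(x) + 1

Solve f'(x) = 0 on [0, 2π]:
  f'(x) = 0 ⇔ -2*sin(x) + 3*cos(x) = -1. Write the left side as R·cos(x + φ) with R = √(3² + 2²) = sqrt(13), cos φ = 3*sqrt(13)/13, sin φ = 2*sqrt(13)/13; then cos(x + φ) = -sqrt(13)/13. Solve for x and keep the solutions lying in [0, 2π].
  ⇒ x = atan((2 + 6*sqrt(3))/(-3 + 4*sqrt(3))) ≈ 1.2638, atan((2 - 6*sqrt(3))/(-4*sqrt(3) - 3)) + pi ≈ 3.8434

f''(x) = -3*sin(x) - 2*cos(x)
Second-derivative test at each critical point:
  f''(1.2638) = -3.4641 < 0 → local maximum
  f''(3.8434) = 3.4641 > 0 → local minimum

Critical points: x = atan((2 + 6*sqrt(3))/(-3 + 4*sqrt(3))) ≈ 1.2638 (local maximum); x = atan((2 - 6*sqrt(3))/(-4*sqrt(3) - 3)) + pi ≈ 3.8434 (local minimum)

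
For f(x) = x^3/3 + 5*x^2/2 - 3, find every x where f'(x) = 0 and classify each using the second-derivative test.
f'(x) = x*(x + 5)

Solve f'(x) = 0:
  Factor: x^2 + 5*x = x*(x + 5) = 0.
  ⇒ x = -5, 0

f''(x) = 2*x + 5
Second-derivative test at each critical point:
  f''(-5) = -5 < 0 → local maximum
  f''(0) = 5 > 0 → local minimum

Critical points: x = -5 (local maximum); x = 0 (local minimum)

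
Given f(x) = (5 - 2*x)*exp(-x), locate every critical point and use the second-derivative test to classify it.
f'(x) = (2*x - 7)*exp(-x)

Solve f'(x) = 0:
  f'(x) = (2*x - 7)·exp(-x) and exp(-x) > 0 for every x, so f'(x) = 0 ⇔ 2*x - 7 = 0.
  2*x - 7 = 0.
  ⇒ x = 7/2

f''(x) = (9 - 2*x)*exp(-x)
Second-derivative test at each critical point:
  f''(7/2) = 0.0604 > 0 → local minimum

Critical points: x = 7/2 (local minimum)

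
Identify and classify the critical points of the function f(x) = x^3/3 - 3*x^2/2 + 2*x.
f'(x) = x^2 - 3*x + 2

Solve f'(x) = 0:
  Factor: x^2 - 3*x + 2 = (x - 2)*(x - 1) = 0.
  ⇒ x = 1, 2

f''(x) = 2*x - 3
Second-derivative test at each critical point:
  f''(1) = -1 < 0 → local maximum
  f''(2) = 1 > 0 → local minimum

Critical points: x = 1 (local maximum); x = 2 (local minimum)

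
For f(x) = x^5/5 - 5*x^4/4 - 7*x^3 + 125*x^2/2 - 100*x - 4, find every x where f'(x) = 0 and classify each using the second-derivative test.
f'(x) = x^4 - 5*x^3 - 21*x^2 + 125*x - 100

Solve f'(x) = 0:
  Factor: x^4 - 5*x^3 - 21*x^2 + 125*x - 100 = (x - 5)*(x - 4)*(x - 1)*(x + 5) = 0.
  ⇒ x = -5, 1, 4, 5

f''(x) = 4*x^3 - 15*x^2 - 42*x + 125
Second-derivative test at each critical point:
  f''(-5) = -540 < 0 → local maximum
  f''(1) = 72 > 0 → local minimum
  f''(4) = -27 < 0 → local maximum
  f''(5) = 40 > 0 → local minimum

Critical points: x = -5 (local maximum); x = 1 (local minimum); x = 4 (local maximum); x = 5 (local minimum)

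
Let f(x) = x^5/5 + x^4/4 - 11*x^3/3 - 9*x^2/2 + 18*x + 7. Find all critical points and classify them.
f'(x) = x^4 + x^3 - 11*x^2 - 9*x + 18

Solve f'(x) = 0:
  Factor: x^4 + x^3 - 11*x^2 - 9*x + 18 = (x - 3)*(x - 1)*(x + 2)*(x + 3) = 0.
  ⇒ x = -3, -2, 1, 3

f''(x) = 4*x^3 + 3*x^2 - 22*x - 9
Second-derivative test at each critical point:
  f''(-3) = -24 < 0 → local maximum
  f''(-2) = 15 > 0 → local minimum
  f''(1) = -24 < 0 → local maximum
  f''(3) = 60 > 0 → local minimum

Critical points: x = -3 (local maximum); x = -2 (local minimum); x = 1 (local maximum); x = 3 (local minimum)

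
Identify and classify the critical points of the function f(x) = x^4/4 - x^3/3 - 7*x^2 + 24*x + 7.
f'(x) = x^3 - x^2 - 14*x + 24

Solve f'(x) = 0:
  Factor: x^3 - x^2 - 14*x + 24 = (x - 3)*(x - 2)*(x + 4) = 0.
  ⇒ x = -4, 2, 3

f''(x) = 3*x^2 - 2*x - 14
Second-derivative test at each critical point:
  f''(-4) = 42 > 0 → local minimum
  f''(2) = -6 < 0 → local maximum
  f''(3) = 7 > 0 → local minimum

Critical points: x = -4 (local minimum); x = 2 (local maximum); x = 3 (local minimum)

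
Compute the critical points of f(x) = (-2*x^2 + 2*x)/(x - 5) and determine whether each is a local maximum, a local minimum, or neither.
f'(x) = 2*(-x^2 + 10*x - 5)/(x^2 - 10*x + 25)

Solve f'(x) = 0:
  f'(x) = -2*(x^2 - 10*x + 5)/(x - 5)^2; the denominator is positive wherever f is defined, so f'(x) = 0 ⇔ -2*x^2 + 20*x - 10 = 0.
  Factor: -2*x^2 + 20*x - 10 = -2*(x^2 - 10*x + 5); x^2 - 10*x + 5 = 0 has no rational roots; quadratic formula: x = (10 ± √80)/2.
  ⇒ x = 5 - 2*sqrt(5) ≈ 0.5279, 2*sqrt(5) + 5 ≈ 9.4721

f''(x) = -80/(x^3 - 15*x^2 + 75*x - 125)
Second-derivative test at each critical point:
  f''(0.5279) = 0.8944 > 0 → local minimum
  f''(9.4721) = -0.8944 < 0 → local maximum

Critical points: x = 5 - 2*sqrt(5) ≈ 0.5279 (local minimum); x = 2*sqrt(5) + 5 ≈ 9.4721 (local maximum)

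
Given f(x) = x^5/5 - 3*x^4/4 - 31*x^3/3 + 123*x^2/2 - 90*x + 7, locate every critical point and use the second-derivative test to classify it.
f'(x) = x^4 - 3*x^3 - 31*x^2 + 123*x - 90

Solve f'(x) = 0:
  Factor: x^4 - 3*x^3 - 31*x^2 + 123*x - 90 = (x - 5)*(x - 3)*(x - 1)*(x + 6) = 0.
  ⇒ x = -6, 1, 3, 5

f''(x) = 4*x^3 - 9*x^2 - 62*x + 123
Second-derivative test at each critical point:
  f''(-6) = -693 < 0 → local maximum
  f''(1) = 56 > 0 → local minimum
  f''(3) = -36 < 0 → local maximum
  f''(5) = 88 > 0 → local minimum

Critical points: x = -6 (local maximum); x = 1 (local minimum); x = 3 (local maximum); x = 5 (local minimum)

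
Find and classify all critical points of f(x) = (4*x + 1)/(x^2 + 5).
f'(x) = 2*(-2*x^2 - x + 10)/(x^4 + 10*x^2 + 25)

Solve f'(x) = 0:
  f'(x) = -2*(x - 2)*(2*x + 5)/(x^2 + 5)^2; the denominator is positive wherever f is defined, so f'(x) = 0 ⇔ -4*x^2 - 2*x + 20 = 0.
  Factor: -4*x^2 - 2*x + 20 = -2*(x - 2)*(2*x + 5) = 0.
  ⇒ x = -5/2, 2

f''(x) = 2*(4*x^2*(4*x + 1) - (12*x + 1)*(x^2 + 5))/(x^2 + 5)^3
Second-derivative test at each critical point:
  f''(-5/2) = 32/225 > 0 → local minimum
  f''(2) = -2/9 < 0 → local maximum

Critical points: x = -5/2 (local minimum); x = 2 (local maximum)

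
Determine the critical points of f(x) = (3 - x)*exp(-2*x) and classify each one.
f'(x) = (2*x - 7)*exp(-2*x)

Solve f'(x) = 0:
  f'(x) = (2*x - 7)·exp(-2*x) and exp(-2*x) > 0 for every x, so f'(x) = 0 ⇔ 2*x - 7 = 0.
  2*x - 7 = 0.
  ⇒ x = 7/2

f''(x) = 4*(4 - x)*exp(-2*x)
Second-derivative test at each critical point:
  f''(7/2) = 0.0018 > 0 → local minimum

Critical points: x = 7/2 (local minimum)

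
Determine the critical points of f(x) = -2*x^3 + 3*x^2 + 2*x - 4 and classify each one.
f'(x) = -6*x^2 + 6*x + 2

Solve f'(x) = 0:
  Factor: -6*x^2 + 6*x + 2 = -2*(3*x^2 - 3*x - 1); 3*x^2 - 3*x - 1 = 0 has no rational roots; quadratic formula: x = (3 ± √21)/6.
  ⇒ x = 1/2 - sqrt(21)/6 ≈ -0.2638, 1/2 + sqrt(21)/6 ≈ 1.2638

f''(x) = 6 - 12*x
Second-derivative test at each critical point:
  f''(-0.2638) = 9.1652 > 0 → local minimum
  f''(1.2638) = -9.1652 < 0 → local maximum

Critical points: x = 1/2 - sqrt(21)/6 ≈ -0.2638 (local minimum); x = 1/2 + sqrt(21)/6 ≈ 1.2638 (local maximum)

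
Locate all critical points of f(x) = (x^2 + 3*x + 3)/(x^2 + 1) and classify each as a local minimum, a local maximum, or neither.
f'(x) = (-3*x^2 - 4*x + 3)/(x^4 + 2*x^2 + 1)

Solve f'(x) = 0:
  f'(x) = -(3*x^2 + 4*x - 3)/(x^2 + 1)^2; the denominator is positive wherever f is defined, so f'(x) = 0 ⇔ -3*x^2 - 4*x + 3 = 0.
  3*x^2 + 4*x - 3 = 0 has no rational roots; quadratic formula: x = (-4 ± √52)/6.
  ⇒ x = -sqrt(13)/3 - 2/3 ≈ -1.8685, -2/3 + sqrt(13)/3 ≈ 0.5352

f''(x) = 2*(3*x^3 + 6*x^2 - 9*x - 2)/(x^6 + 3*x^4 + 3*x^2 + 1)
Second-derivative test at each critical point:
  f''(-1.8685) = 0.3575 > 0 → local minimum
  f''(0.5352) = -4.3575 < 0 → local maximum

Critical points: x = -sqrt(13)/3 - 2/3 ≈ -1.8685 (local minimum); x = -2/3 + sqrt(13)/3 ≈ 0.5352 (local maximum)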